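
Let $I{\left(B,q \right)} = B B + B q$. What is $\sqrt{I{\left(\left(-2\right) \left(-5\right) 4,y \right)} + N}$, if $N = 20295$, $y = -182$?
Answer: $\sqrt{14615} \approx 120.89$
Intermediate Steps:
$I{\left(B,q \right)} = B^{2} + B q$
$\sqrt{I{\left(\left(-2\right) \left(-5\right) 4,y \right)} + N} = \sqrt{\left(-2\right) \left(-5\right) 4 \left(\left(-2\right) \left(-5\right) 4 - 182\right) + 20295} = \sqrt{10 \cdot 4 \left(10 \cdot 4 - 182\right) + 20295} = \sqrt{40 \left(40 - 182\right) + 20295} = \sqrt{40 \left(-142\right) + 20295} = \sqrt{-5680 + 20295} = \sqrt{14615}$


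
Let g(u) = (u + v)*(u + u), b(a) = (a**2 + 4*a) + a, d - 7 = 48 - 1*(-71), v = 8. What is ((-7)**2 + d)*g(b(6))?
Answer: 1709400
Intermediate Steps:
d = 126 (d = 7 + (48 - 1*(-71)) = 7 + (48 + 71) = 7 + 119 = 126)
b(a) = a**2 + 5*a
g(u) = 2*u*(8 + u) (g(u) = (u + 8)*(u + u) = (8 + u)*(2*u) = 2*u*(8 + u))
((-7)**2 + d)*g(b(6)) = ((-7)**2 + 126)*(2*(6*(5 + 6))*(8 + 6*(5 + 6))) = (49 + 126)*(2*(6*11)*(8 + 6*11)) = 175*(2*66*(8 + 66)) = 175*(2*66*74) = 175*9768 = 1709400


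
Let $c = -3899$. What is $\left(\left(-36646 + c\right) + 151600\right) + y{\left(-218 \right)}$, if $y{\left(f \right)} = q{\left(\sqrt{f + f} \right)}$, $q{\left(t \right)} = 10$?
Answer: $111065$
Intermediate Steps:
$y{\left(f \right)} = 10$
$\left(\left(-36646 + c\right) + 151600\right) + y{\left(-218 \right)} = \left(\left(-36646 - 3899\right) + 151600\right) + 10 = \left(-40545 + 151600\right) + 10 = 111055 + 10 = 111065$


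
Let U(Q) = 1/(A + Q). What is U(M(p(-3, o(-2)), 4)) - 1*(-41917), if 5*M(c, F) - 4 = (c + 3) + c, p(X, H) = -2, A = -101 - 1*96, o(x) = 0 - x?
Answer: 41162489/982 ≈ 41917.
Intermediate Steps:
o(x) = -x
A = -197 (A = -101 - 96 = -197)
M(c, F) = 7/5 + 2*c/5 (M(c, F) = ⅘ + ((c + 3) + c)/5 = ⅘ + ((3 + c) + c)/5 = ⅘ + (3 + 2*c)/5 = ⅘ + (⅗ + 2*c/5) = 7/5 + 2*c/5)
U(Q) = 1/(-197 + Q)
U(M(p(-3, o(-2)), 4)) - 1*(-41917) = 1/(-197 + (7/5 + (⅖)*(-2))) - 1*(-41917) = 1/(-197 + (7/5 - ⅘)) + 41917 = 1/(-197 + ⅗) + 41917 = 1/(-982/5) + 41917 = -5/982 + 41917 = 41162489/982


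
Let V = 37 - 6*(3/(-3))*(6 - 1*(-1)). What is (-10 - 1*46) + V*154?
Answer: 12110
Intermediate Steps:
V = 79 (V = 37 - 6*(3*(-⅓))*(6 + 1) = 37 - 6*(-1)*7 = 37 - (-6)*7 = 37 - 1*(-42) = 37 + 42 = 79)
(-10 - 1*46) + V*154 = (-10 - 1*46) + 79*154 = (-10 - 46) + 12166 = -56 + 12166 = 12110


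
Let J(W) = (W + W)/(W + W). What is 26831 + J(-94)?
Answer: 26832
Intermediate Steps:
J(W) = 1 (J(W) = (2*W)/((2*W)) = (2*W)*(1/(2*W)) = 1)
26831 + J(-94) = 26831 + 1 = 26832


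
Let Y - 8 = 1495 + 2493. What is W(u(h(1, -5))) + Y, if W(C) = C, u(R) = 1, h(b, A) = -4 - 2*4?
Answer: 3997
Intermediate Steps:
h(b, A) = -12 (h(b, A) = -4 - 8 = -12)
Y = 3996 (Y = 8 + (1495 + 2493) = 8 + 3988 = 3996)
W(u(h(1, -5))) + Y = 1 + 3996 = 3997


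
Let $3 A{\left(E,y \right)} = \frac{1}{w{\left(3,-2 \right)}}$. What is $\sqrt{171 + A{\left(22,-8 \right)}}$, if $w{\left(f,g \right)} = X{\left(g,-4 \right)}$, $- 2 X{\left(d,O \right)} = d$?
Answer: $\frac{\sqrt{1542}}{3} \approx 13.089$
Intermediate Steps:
$X{\left(d,O \right)} = - \frac{d}{2}$
$w{\left(f,g \right)} = - \frac{g}{2}$
$A{\left(E,y \right)} = \frac{1}{3}$ ($A{\left(E,y \right)} = \frac{1}{3 \left(\left(- \frac{1}{2}\right) \left(-2\right)\right)} = \frac{1}{3 \cdot 1} = \frac{1}{3} \cdot 1 = \frac{1}{3}$)
$\sqrt{171 + A{\left(22,-8 \right)}} = \sqrt{171 + \frac{1}{3}} = \sqrt{\frac{514}{3}} = \frac{\sqrt{1542}}{3}$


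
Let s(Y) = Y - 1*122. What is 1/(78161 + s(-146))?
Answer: 1/77893 ≈ 1.2838e-5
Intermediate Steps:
s(Y) = -122 + Y (s(Y) = Y - 122 = -122 + Y)
1/(78161 + s(-146)) = 1/(78161 + (-122 - 146)) = 1/(78161 - 268) = 1/77893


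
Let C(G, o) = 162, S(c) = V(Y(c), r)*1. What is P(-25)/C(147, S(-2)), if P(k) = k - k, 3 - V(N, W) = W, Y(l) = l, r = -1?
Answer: 0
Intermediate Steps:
V(N, W) = 3 - W
P(k) = 0
S(c) = 4 (S(c) = (3 - 1*(-1))*1 = (3 + 1)*1 = 4*1 = 4)
P(-25)/C(147, S(-2)) = 0/162 = 0*(1/162) = 0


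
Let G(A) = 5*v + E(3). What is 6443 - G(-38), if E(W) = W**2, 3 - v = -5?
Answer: 6394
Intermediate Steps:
v = 8 (v = 3 - 1*(-5) = 3 + 5 = 8)
G(A) = 49 (G(A) = 5*8 + 3**2 = 40 + 9 = 49)
6443 - G(-38) = 6443 - 1*49 = 6443 - 49 = 6394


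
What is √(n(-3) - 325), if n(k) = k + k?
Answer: I*√331 ≈ 18.193*I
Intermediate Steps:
n(k) = 2*k
√(n(-3) - 325) = √(2*(-3) - 325) = √(-6 - 325) = √(-331) = I*√331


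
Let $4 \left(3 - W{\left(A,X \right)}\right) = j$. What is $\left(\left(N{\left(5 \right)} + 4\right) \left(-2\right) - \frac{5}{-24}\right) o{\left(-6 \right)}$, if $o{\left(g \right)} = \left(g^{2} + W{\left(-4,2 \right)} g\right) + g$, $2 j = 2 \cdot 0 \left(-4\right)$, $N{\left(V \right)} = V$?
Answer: $- \frac{427}{2} \approx -213.5$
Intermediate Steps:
$j = 0$ ($j = \frac{2 \cdot 0 \left(-4\right)}{2} = \frac{0 \left(-4\right)}{2} = \frac{1}{2} \cdot 0 = 0$)
$W{\left(A,X \right)} = 3$ ($W{\left(A,X \right)} = 3 - 0 = 3 + 0 = 3$)
$o{\left(g \right)} = g^{2} + 4 g$ ($o{\left(g \right)} = \left(g^{2} + 3 g\right) + g = g^{2} + 4 g$)
$\left(\left(N{\left(5 \right)} + 4\right) \left(-2\right) - \frac{5}{-24}\right) o{\left(-6 \right)} = \left(\left(5 + 4\right) \left(-2\right) - \frac{5}{-24}\right) \left(- 6 \left(4 - 6\right)\right) = \left(9 \left(-2\right) - - \frac{5}{24}\right) \left(\left(-6\right) \left(-2\right)\right) = \left(-18 + \frac{5}{24}\right) 12 = \left(- \frac{427}{24}\right) 12 = - \frac{427}{2}$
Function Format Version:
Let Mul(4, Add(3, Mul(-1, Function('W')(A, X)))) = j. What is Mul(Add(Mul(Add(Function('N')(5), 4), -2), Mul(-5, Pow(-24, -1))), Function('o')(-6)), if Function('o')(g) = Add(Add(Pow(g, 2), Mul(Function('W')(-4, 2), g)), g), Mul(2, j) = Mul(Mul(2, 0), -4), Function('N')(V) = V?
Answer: Rational(-427, 2) ≈ -213.50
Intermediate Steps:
j = 0 (j = Mul(Rational(1, 2), Mul(Mul(2, 0), -4)) = Mul(Rational(1, 2), Mul(0, -4)) = Mul(Rational(1, 2), 0) = 0)
Function('W')(A, X) = 3 (Function('W')(A, X) = Add(3, Mul(Rational(-1, 4), 0)) = Add(3, 0) = 3)
Function('o')(g) = Add(Pow(g, 2), Mul(4, g)) (Function('o')(g) = Add(Add(Pow(g, 2), Mul(3, g)), g) = Add(Pow(g, 2), Mul(4, g)))
Mul(Add(Mul(Add(Function('N')(5), 4), -2), Mul(-5, Pow(-24, -1))), Function('o')(-6)) = Mul(Add(Mul(Add(5, 4), -2), Mul(-5, Pow(-24, -1))), Mul(-6, Add(4, -6))) = Mul(Add(Mul(9, -2), Mul(-5, Rational(-1, 24))), Mul(-6, -2)) = Mul(Add(-18, Rational(5, 24)), 12) = Mul(Rational(-427, 24), 12) = Rational(-427, 2)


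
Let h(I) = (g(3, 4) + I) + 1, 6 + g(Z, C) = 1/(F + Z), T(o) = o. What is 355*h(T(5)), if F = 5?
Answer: 355/8 ≈ 44.375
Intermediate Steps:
g(Z, C) = -6 + 1/(5 + Z)
h(I) = -39/8 + I (h(I) = ((-29 - 6*3)/(5 + 3) + I) + 1 = ((-29 - 18)/8 + I) + 1 = ((⅛)*(-47) + I) + 1 = (-47/8 + I) + 1 = -39/8 + I)
355*h(T(5)) = 355*(-39/8 + 5) = 355*(⅛) = 355/8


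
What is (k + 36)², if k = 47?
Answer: 6889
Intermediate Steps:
(k + 36)² = (47 + 36)² = 83² = 6889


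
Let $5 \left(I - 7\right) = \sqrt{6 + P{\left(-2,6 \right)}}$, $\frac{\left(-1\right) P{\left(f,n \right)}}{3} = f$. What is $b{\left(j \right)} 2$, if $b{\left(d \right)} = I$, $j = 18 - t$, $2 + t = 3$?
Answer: $14 + \frac{4 \sqrt{3}}{5} \approx 15.386$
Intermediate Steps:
$t = 1$ ($t = -2 + 3 = 1$)
$P{\left(f,n \right)} = - 3 f$
$I = 7 + \frac{2 \sqrt{3}}{5}$ ($I = 7 + \frac{\sqrt{6 - -6}}{5} = 7 + \frac{\sqrt{6 + 6}}{5} = 7 + \frac{\sqrt{12}}{5} = 7 + \frac{2 \sqrt{3}}{5} \approx 7.6928$)
$j = 17$ ($j = 18 - 1 = 17$)
$b{\left(d \right)} = 7 + \frac{2 \sqrt{3}}{5}$
$b{\left(j \right)} 2 = \left(7 + \frac{2 \sqrt{3}}{5}\right) 2 = 14 + \frac{4 \sqrt{3}}{5}$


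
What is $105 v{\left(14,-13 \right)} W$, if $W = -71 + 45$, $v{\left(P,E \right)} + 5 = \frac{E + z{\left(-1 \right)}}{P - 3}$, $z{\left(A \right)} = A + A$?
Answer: $\frac{191100}{11} \approx 17373.0$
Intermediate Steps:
$z{\left(A \right)} = 2 A$
$v{\left(P,E \right)} = -5 + \frac{-2 + E}{-3 + P}$ ($v{\left(P,E \right)} = -5 + \frac{E + 2 \left(-1\right)}{P - 3} = -5 + \frac{E - 2}{-3 + P} = -5 + \frac{-2 + E}{-3 + P}$)
$W = -26$
$105 v{\left(14,-13 \right)} W = 105 \frac{13 - 13 - 70}{-3 + 14} \left(-26\right) = 105 \frac{13 - 13 - 70}{11} \left(-26\right) = 105 \cdot \frac{1}{11} \left(-70\right) \left(-26\right) = 105 \left(- \frac{70}{11}\right) \left(-26\right) = \left(- \frac{7350}{11}\right) \left(-26\right) = \frac{191100}{11}$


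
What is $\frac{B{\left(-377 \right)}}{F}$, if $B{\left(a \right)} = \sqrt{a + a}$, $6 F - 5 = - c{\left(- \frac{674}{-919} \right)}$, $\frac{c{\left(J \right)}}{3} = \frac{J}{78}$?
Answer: $\frac{35841 i \sqrt{754}}{29699} \approx 33.138 i$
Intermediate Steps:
$c{\left(J \right)} = \frac{J}{26}$ ($c{\left(J \right)} = 3 \frac{J}{78} = \frac{J}{26}$)
$F = \frac{29699}{35841}$ ($F = \frac{5}{6} + \frac{\left(-1\right) \frac{\left(-674\right) \frac{1}{-919}}{26}}{6} = \frac{5}{6} + \frac{\left(-1\right) \frac{\left(-674\right) \left(- \frac{1}{919}\right)}{26}}{6} = \frac{5}{6} + \frac{\left(-1\right) \frac{1}{26} \cdot \frac{674}{919}}{6} = \frac{5}{6} + \frac{\left(-1\right) \frac{337}{11947}}{6} = \frac{5}{6} + \frac{1}{6} \left(- \frac{337}{11947}\right) = \frac{5}{6} - \frac{337}{71682} = \frac{29699}{35841} \approx 0.82863$)
$B{\left(a \right)} = \sqrt{2} \sqrt{a}$ ($B{\left(a \right)} = \sqrt{2 a} = \sqrt{2} \sqrt{a}$)
$\frac{B{\left(-377 \right)}}{F} = \frac{\sqrt{2} \sqrt{-377}}{\frac{29699}{35841}} = \sqrt{2} i \sqrt{377} \cdot \frac{35841}{29699} = i \sqrt{754} \cdot \frac{35841}{29699} = \frac{35841 i \sqrt{754}}{29699}$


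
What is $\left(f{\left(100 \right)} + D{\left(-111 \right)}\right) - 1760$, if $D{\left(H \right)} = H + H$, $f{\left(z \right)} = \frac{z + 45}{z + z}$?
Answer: $- \frac{79251}{40} \approx -1981.3$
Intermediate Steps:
$f{\left(z \right)} = \frac{45 + z}{2 z}$
$D{\left(H \right)} = 2 H$
$\left(f{\left(100 \right)} + D{\left(-111 \right)}\right) - 1760 = \left(\frac{45 + 100}{2 \cdot 100} + 2 \left(-111\right)\right) - 1760 = \left(\frac{1}{2} \cdot \frac{1}{100} \cdot 145 - 222\right) - 1760 = \left(\frac{29}{40} - 222\right) - 1760 = - \frac{8851}{40} - 1760 = - \frac{79251}{40}$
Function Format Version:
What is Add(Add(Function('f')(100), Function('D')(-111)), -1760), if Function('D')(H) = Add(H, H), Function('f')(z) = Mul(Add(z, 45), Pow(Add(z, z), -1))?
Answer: Rational(-79251, 40) ≈ -1981.3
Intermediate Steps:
Function('f')(z) = Mul(Rational(1, 2), Pow(z, -1), Add(45, z)) (Function('f')(z) = Mul(Add(45, z), Pow(Mul(2, z), -1)) = Mul(Add(45, z), Mul(Rational(1, 2), Pow(z, -1))) = Mul(Rational(1, 2), Pow(z, -1), Add(45, z)))
Function('D')(H) = Mul(2, H)
Add(Add(Function('f')(100), Function('D')(-111)), -1760) = Add(Add(Mul(Rational(1, 2), Pow(100, -1), Add(45, 100)), Mul(2, -111)), -1760) = Add(Add(Mul(Rational(1, 2), Rational(1, 100), 145), -222), -1760) = Add(Add(Rational(29, 40), -222), -1760) = Add(Rational(-8851, 40), -1760) = Rational(-79251, 40)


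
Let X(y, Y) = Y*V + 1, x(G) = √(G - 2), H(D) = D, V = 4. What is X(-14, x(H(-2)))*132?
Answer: 132 + 1056*I ≈ 132.0 + 1056.0*I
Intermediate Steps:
x(G) = √(-2 + G)
X(y, Y) = 1 + 4*Y (X(y, Y) = Y*4 + 1 = 4*Y + 1 = 1 + 4*Y)
X(-14, x(H(-2)))*132 = (1 + 4*√(-2 - 2))*132 = (1 + 4*√(-4))*132 = (1 + 4*(2*I))*132 = (1 + 8*I)*132 = 132 + 1056*I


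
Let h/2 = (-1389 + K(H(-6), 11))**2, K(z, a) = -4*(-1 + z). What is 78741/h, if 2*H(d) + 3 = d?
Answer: 78741/3737378 ≈ 0.021069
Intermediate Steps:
H(d) = -3/2 + d/2
K(z, a) = 4 - 4*z
h = 3737378 (h = 2*(-1389 + (4 - 4*(-3/2 + (1/2)*(-6))))**2 = 2*(-1389 + (4 - 4*(-3/2 - 3)))**2 = 2*(-1389 + (4 - 4*(-9/2)))**2 = 2*(-1389 + (4 + 18))**2 = 2*(-1389 + 22)**2 = 2*(-1367)**2 = 2*1868689 = 3737378)
78741/h = 78741/3737378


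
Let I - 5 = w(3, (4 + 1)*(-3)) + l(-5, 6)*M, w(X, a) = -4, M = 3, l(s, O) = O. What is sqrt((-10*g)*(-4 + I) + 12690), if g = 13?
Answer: 2*sqrt(2685) ≈ 103.63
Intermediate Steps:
I = 19 (I = 5 + (-4 + 6*3) = 5 + (-4 + 18) = 5 + 14 = 19)
sqrt((-10*g)*(-4 + I) + 12690) = sqrt((-10*13)*(-4 + 19) + 12690) = sqrt(-130*15 + 12690) = sqrt(-1950 + 12690) = sqrt(10740) = 2*sqrt(2685)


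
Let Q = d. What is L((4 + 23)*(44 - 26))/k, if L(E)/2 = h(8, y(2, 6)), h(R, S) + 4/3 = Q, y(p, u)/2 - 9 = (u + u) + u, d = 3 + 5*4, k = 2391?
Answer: 130/7173 ≈ 0.018124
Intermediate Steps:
d = 23 (d = 3 + 20 = 23)
Q = 23
y(p, u) = 18 + 6*u (y(p, u) = 18 + 2*((u + u) + u) = 18 + 2*(2*u + u) = 18 + 2*(3*u) = 18 + 6*u)
h(R, S) = 65/3 (h(R, S) = -4/3 + 23 = 65/3)
L(E) = 130/3 (L(E) = 2*(65/3) = 130/3)
L((4 + 23)*(44 - 26))/k = (130/3)/2391 = (130/3)*(1/2391) = 130/7173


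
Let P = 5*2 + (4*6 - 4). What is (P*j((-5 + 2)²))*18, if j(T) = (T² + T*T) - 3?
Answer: 85860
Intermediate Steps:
P = 30 (P = 10 + (24 - 4) = 10 + 20 = 30)
j(T) = -3 + 2*T² (j(T) = (T² + T²) - 3 = 2*T² - 3 = -3 + 2*T²)
(P*j((-5 + 2)²))*18 = (30*(-3 + 2*((-5 + 2)²)²))*18 = (30*(-3 + 2*((-3)²)²))*18 = (30*(-3 + 2*9²))*18 = (30*(-3 + 2*81))*18 = (30*(-3 + 162))*18 = (30*159)*18 = 4770*18 = 85860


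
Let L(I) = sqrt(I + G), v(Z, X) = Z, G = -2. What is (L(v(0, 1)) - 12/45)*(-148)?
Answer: 592/15 - 148*I*sqrt(2) ≈ 39.467 - 209.3*I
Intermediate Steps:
L(I) = sqrt(-2 + I) (L(I) = sqrt(I - 2) = sqrt(-2 + I))
(L(v(0, 1)) - 12/45)*(-148) = (sqrt(-2 + 0) - 12/45)*(-148) = (sqrt(-2) - 12*1/45)*(-148) = (I*sqrt(2) - 4/15)*(-148) = (-4/15 + I*sqrt(2))*(-148) = 592/15 - 148*I*sqrt(2)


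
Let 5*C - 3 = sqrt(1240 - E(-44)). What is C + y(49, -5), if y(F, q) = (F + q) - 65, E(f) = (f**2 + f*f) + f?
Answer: -102/5 + 2*I*sqrt(647)/5 ≈ -20.4 + 10.174*I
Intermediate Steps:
E(f) = f + 2*f**2 (E(f) = (f**2 + f**2) + f = 2*f**2 + f = f + 2*f**2)
y(F, q) = -65 + F + q
C = 3/5 + 2*I*sqrt(647)/5 (C = 3/5 + sqrt(1240 - (-44)*(1 + 2*(-44)))/5 = 3/5 + sqrt(1240 - (-44)*(1 - 88))/5 = 3/5 + sqrt(1240 - (-44)*(-87))/5 = 3/5 + sqrt(1240 - 1*3828)/5 = 3/5 + sqrt(1240 - 3828)/5 = 3/5 + sqrt(-2588)/5 = 3/5 + (2*I*sqrt(647))/5 = 3/5 + 2*I*sqrt(647)/5 ≈ 0.6 + 10.174*I)
C + y(49, -5) = (3/5 + 2*I*sqrt(647)/5) + (-65 + 49 - 5) = (3/5 + 2*I*sqrt(647)/5) - 21 = -102/5 + 2*I*sqrt(647)/5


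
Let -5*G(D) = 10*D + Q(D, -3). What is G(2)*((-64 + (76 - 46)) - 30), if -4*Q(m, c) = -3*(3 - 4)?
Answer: 1232/5 ≈ 246.40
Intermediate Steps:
Q(m, c) = -¾ (Q(m, c) = -(-3)*(3 - 4)/4 = -(-3)*(-1)/4 = -¼*3 = -¾)
G(D) = 3/20 - 2*D (G(D) = -(10*D - ¾)/5 = -(-¾ + 10*D)/5 = 3/20 - 2*D)
G(2)*((-64 + (76 - 46)) - 30) = (3/20 - 2*2)*((-64 + (76 - 46)) - 30) = (3/20 - 4)*((-64 + 30) - 30) = -77*(-34 - 30)/20 = -77/20*(-64) = 1232/5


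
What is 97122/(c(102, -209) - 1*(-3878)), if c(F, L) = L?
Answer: 32374/1223 ≈ 26.471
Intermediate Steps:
97122/(c(102, -209) - 1*(-3878)) = 97122/(-209 - 1*(-3878)) = 97122/(-209 + 3878) = 97122/3669 = 97122*(1/3669) = 32374/1223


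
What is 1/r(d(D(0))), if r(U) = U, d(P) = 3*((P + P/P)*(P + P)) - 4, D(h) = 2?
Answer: 1/32 ≈ 0.031250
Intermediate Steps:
d(P) = -4 + 6*P*(1 + P) (d(P) = 3*((P + 1)*(2*P)) - 4 = 3*((1 + P)*(2*P)) - 4 = 3*(2*P*(1 + P)) - 4 = 6*P*(1 + P) - 4 = -4 + 6*P*(1 + P))
1/r(d(D(0))) = 1/(-4 + 6*2 + 6*2²) = 1/(-4 + 12 + 6*4) = 1/(-4 + 12 + 24) = 1/32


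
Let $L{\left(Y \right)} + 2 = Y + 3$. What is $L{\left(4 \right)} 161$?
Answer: $805$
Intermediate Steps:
$L{\left(Y \right)} = 1 + Y$ ($L{\left(Y \right)} = -2 + \left(Y + 3\right) = -2 + \left(3 + Y\right) = 1 + Y$)
$L{\left(4 \right)} 161 = \left(1 + 4\right) 161 = 5 \cdot 161 = 805$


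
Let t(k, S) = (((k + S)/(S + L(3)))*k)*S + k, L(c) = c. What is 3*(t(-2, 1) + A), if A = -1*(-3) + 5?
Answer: 39/2 ≈ 19.500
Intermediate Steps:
A = 8 (A = 3 + 5 = 8)
t(k, S) = k + S*k*(S + k)/(3 + S) (t(k, S) = (((k + S)/(S + 3))*k)*S + k = (((S + k)/(3 + S))*k)*S + k = (k*(S + k)/(3 + S))*S + k = S*k*(S + k)/(3 + S) + k = k + S*k*(S + k)/(3 + S))
3*(t(-2, 1) + A) = 3*(-2*(3 + 1 + 1² + 1*(-2))/(3 + 1) + 8) = 3*(-2*(3 + 1 + 1 - 2)/4 + 8) = 3*(-2*¼*3 + 8) = 3*(-3/2 + 8) = 3*(13/2) = 39/2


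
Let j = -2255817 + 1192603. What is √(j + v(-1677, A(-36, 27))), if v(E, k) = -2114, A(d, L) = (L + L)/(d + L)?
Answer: 4*I*√66583 ≈ 1032.1*I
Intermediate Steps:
A(d, L) = 2*L/(L + d) (A(d, L) = (2*L)/(L + d) = 2*L/(L + d))
j = -1063214
√(j + v(-1677, A(-36, 27))) = √(-1063214 - 2114) = √(-1065328) = 4*I*√66583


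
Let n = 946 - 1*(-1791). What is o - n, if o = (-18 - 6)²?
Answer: -2161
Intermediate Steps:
o = 576 (o = (-24)² = 576)
n = 2737 (n = 946 + 1791 = 2737)
o - n = 576 - 1*2737 = 576 - 2737 = -2161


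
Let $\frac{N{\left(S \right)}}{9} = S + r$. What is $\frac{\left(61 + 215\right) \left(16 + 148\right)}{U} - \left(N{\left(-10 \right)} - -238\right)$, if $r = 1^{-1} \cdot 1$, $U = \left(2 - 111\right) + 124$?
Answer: $\frac{14303}{5} \approx 2860.6$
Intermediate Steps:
$U = 15$ ($U = -109 + 124 = 15$)
$r = 1$ ($r = 1 \cdot 1 = 1$)
$N{\left(S \right)} = 9 + 9 S$ ($N{\left(S \right)} = 9 \left(S + 1\right) = 9 \left(1 + S\right) = 9 + 9 S$)
$\frac{\left(61 + 215\right) \left(16 + 148\right)}{U} - \left(N{\left(-10 \right)} - -238\right) = \frac{\left(61 + 215\right) \left(16 + 148\right)}{15} - \left(\left(9 + 9 \left(-10\right)\right) - -238\right) = 276 \cdot 164 \cdot \frac{1}{15} - \left(\left(9 - 90\right) + 238\right) = 45264 \cdot \frac{1}{15} - \left(-81 + 238\right) = \frac{15088}{5} - 157 = \frac{14303}{5}$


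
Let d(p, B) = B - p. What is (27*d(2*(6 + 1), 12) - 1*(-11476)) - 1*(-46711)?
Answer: 58133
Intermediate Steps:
(27*d(2*(6 + 1), 12) - 1*(-11476)) - 1*(-46711) = (27*(12 - 2*(6 + 1)) - 1*(-11476)) - 1*(-46711) = (27*(12 - 2*7) + 11476) + 46711 = (27*(12 - 1*14) + 11476) + 46711 = (27*(12 - 14) + 11476) + 46711 = (27*(-2) + 11476) + 46711 = (-54 + 11476) + 46711 = 11422 + 46711 = 58133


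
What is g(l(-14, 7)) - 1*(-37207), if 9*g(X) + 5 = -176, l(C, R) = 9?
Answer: 334682/9 ≈ 37187.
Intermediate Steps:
g(X) = -181/9 (g(X) = -5/9 + (1/9)*(-176) = -5/9 - 176/9 = -181/9)
g(l(-14, 7)) - 1*(-37207) = -181/9 - 1*(-37207) = -181/9 + 37207 = 334682/9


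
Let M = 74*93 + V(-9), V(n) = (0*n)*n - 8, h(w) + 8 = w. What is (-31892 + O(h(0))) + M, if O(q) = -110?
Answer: -25128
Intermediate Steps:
h(w) = -8 + w
V(n) = -8 (V(n) = 0*n - 8 = 0 - 8 = -8)
M = 6874 (M = 74*93 - 8 = 6882 - 8 = 6874)
(-31892 + O(h(0))) + M = (-31892 - 110) + 6874 = -32002 + 6874 = -25128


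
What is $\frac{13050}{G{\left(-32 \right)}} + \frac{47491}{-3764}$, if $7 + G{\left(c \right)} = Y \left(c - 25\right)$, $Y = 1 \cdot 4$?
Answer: $- \frac{12056117}{176908} \approx -68.149$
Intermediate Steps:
$Y = 4$
$G{\left(c \right)} = -107 + 4 c$ ($G{\left(c \right)} = -7 + 4 \left(c - 25\right) = -7 + 4 \left(-25 + c\right) = -7 + \left(-100 + 4 c\right) = -107 + 4 c$)
$\frac{13050}{G{\left(-32 \right)}} + \frac{47491}{-3764} = \frac{13050}{-107 + 4 \left(-32\right)} + \frac{47491}{-3764} = \frac{13050}{-107 - 128} + 47491 \left(- \frac{1}{3764}\right) = \frac{13050}{-235} - \frac{47491}{3764} = 13050 \left(- \frac{1}{235}\right) - \frac{47491}{3764} = - \frac{2610}{47} - \frac{47491}{3764} = - \frac{12056117}{176908}$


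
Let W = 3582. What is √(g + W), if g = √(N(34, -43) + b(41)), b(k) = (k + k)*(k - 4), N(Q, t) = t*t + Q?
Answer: √(3582 + √4917) ≈ 60.433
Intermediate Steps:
N(Q, t) = Q + t² (N(Q, t) = t² + Q = Q + t²)
b(k) = 2*k*(-4 + k) (b(k) = (2*k)*(-4 + k) = 2*k*(-4 + k))
g = √4917 (g = √((34 + (-43)²) + 2*41*(-4 + 41)) = √((34 + 1849) + 2*41*37) = √(1883 + 3034) = √4917 ≈ 70.121)
√(g + W) = √(√4917 + 3582) = √(3582 + √4917)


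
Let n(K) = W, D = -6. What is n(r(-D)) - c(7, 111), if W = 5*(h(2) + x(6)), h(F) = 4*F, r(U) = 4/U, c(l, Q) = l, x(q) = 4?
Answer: 53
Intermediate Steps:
W = 60 (W = 5*(4*2 + 4) = 5*(8 + 4) = 5*12 = 60)
n(K) = 60
n(r(-D)) - c(7, 111) = 60 - 1*7 = 60 - 7 = 53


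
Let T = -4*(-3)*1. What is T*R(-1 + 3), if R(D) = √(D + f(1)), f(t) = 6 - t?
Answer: 12*√7 ≈ 31.749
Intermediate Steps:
R(D) = √(5 + D) (R(D) = √(D + (6 - 1*1)) = √(D + (6 - 1)) = √(D + 5) = √(5 + D))
T = 12 (T = 12*1 = 12)
T*R(-1 + 3) = 12*√(5 + (-1 + 3)) = 12*√(5 + 2) = 12*√7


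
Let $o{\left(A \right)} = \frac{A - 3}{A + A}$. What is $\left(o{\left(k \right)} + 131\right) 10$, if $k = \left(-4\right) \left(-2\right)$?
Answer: $\frac{10505}{8} \approx 1313.1$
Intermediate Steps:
$k = 8$
$o{\left(A \right)} = \frac{-3 + A}{2 A}$
$\left(o{\left(k \right)} + 131\right) 10 = \left(\frac{-3 + 8}{2 \cdot 8} + 131\right) 10 = \left(\frac{1}{2} \cdot \frac{1}{8} \cdot 5 + 131\right) 10 = \left(\frac{5}{16} + 131\right) 10 = \frac{2101}{16} \cdot 10 = \frac{10505}{8}$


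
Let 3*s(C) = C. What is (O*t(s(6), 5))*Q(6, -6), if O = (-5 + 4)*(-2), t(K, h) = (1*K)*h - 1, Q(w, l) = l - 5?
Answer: -198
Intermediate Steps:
s(C) = C/3
Q(w, l) = -5 + l
t(K, h) = -1 + K*h (t(K, h) = K*h - 1 = -1 + K*h)
O = 2 (O = -1*(-2) = 2)
(O*t(s(6), 5))*Q(6, -6) = (2*(-1 + ((⅓)*6)*5))*(-5 - 6) = (2*(-1 + 2*5))*(-11) = (2*(-1 + 10))*(-11) = (2*9)*(-11) = 18*(-11) = -198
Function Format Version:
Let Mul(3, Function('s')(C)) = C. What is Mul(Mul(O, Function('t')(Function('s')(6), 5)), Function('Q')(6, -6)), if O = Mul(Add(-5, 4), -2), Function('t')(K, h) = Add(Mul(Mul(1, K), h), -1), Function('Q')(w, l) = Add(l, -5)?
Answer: -198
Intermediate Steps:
Function('s')(C) = Mul(Rational(1, 3), C)
Function('Q')(w, l) = Add(-5, l)
Function('t')(K, h) = Add(-1, Mul(K, h)) (Function('t')(K, h) = Add(Mul(K, h), -1) = Add(-1, Mul(K, h)))
O = 2 (O = Mul(-1, -2) = 2)
Mul(Mul(O, Function('t')(Function('s')(6), 5)), Function('Q')(6, -6)) = Mul(Mul(2, Add(-1, Mul(Mul(Rational(1, 3), 6), 5))), Add(-5, -6)) = Mul(Mul(2, Add(-1, Mul(2, 5))), -11) = Mul(Mul(2, Add(-1, 10)), -11) = Mul(Mul(2, 9), -11) = Mul(18, -11) = -198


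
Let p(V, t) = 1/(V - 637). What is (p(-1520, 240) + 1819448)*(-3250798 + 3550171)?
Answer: 391634702688985/719 ≈ 5.4469e+11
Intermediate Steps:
p(V, t) = 1/(-637 + V)
(p(-1520, 240) + 1819448)*(-3250798 + 3550171) = (1/(-637 - 1520) + 1819448)*(-3250798 + 3550171) = (1/(-2157) + 1819448)*299373 = (-1/2157 + 1819448)*299373 = (3924549335/2157)*299373 = 391634702688985/719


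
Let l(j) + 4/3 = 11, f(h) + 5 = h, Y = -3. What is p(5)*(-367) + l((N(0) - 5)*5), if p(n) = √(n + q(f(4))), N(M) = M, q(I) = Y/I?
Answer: 29/3 - 734*√2 ≈ -1028.4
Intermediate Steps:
f(h) = -5 + h
q(I) = -3/I
l(j) = 29/3 (l(j) = -4/3 + 11 = 29/3)
p(n) = √(3 + n) (p(n) = √(n - 3/(-5 + 4)) = √(n - 3/(-1)) = √(n - 3*(-1)) = √(n + 3) = √(3 + n))
p(5)*(-367) + l((N(0) - 5)*5) = √(3 + 5)*(-367) + 29/3 = √8*(-367) + 29/3 = (2*√2)*(-367) + 29/3 = -734*√2 + 29/3 = 29/3 - 734*√2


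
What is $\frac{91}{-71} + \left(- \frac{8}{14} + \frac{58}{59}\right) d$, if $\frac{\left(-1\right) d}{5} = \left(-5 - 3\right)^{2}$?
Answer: $- \frac{3899983}{29323} \approx -133.0$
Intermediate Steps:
$d = -320$ ($d = - 5 \left(-5 - 3\right)^{2} = - 5 \left(-8\right)^{2} = \left(-5\right) 64 = -320$)
$\frac{91}{-71} + \left(- \frac{8}{14} + \frac{58}{59}\right) d = \frac{91}{-71} + \left(- \frac{8}{14} + \frac{58}{59}\right) \left(-320\right) = 91 \left(- \frac{1}{71}\right) + \left(\left(-8\right) \frac{1}{14} + 58 \cdot \frac{1}{59}\right) \left(-320\right) = - \frac{91}{71} + \left(- \frac{4}{7} + \frac{58}{59}\right) \left(-320\right) = - \frac{91}{71} + \frac{170}{413} \left(-320\right) = - \frac{91}{71} - \frac{54400}{413} = - \frac{3899983}{29323}$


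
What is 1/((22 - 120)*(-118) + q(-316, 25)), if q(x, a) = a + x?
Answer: 1/11273 ≈ 8.8708e-5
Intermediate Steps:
1/((22 - 120)*(-118) + q(-316, 25)) = 1/((22 - 120)*(-118) + (25 - 316)) = 1/(-98*(-118) - 291) = 1/(11564 - 291) = 1/11273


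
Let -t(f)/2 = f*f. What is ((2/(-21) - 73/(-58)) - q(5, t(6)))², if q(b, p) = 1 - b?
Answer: 39551521/1483524 ≈ 26.661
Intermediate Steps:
t(f) = -2*f² (t(f) = -2*f*f = -2*f²)
((2/(-21) - 73/(-58)) - q(5, t(6)))² = ((2/(-21) - 73/(-58)) - (1 - 1*5))² = ((2*(-1/21) - 73*(-1/58)) - (1 - 5))² = ((-2/21 + 73/58) - 1*(-4))² = (1417/1218 + 4)² = (6289/1218)² = 39551521/1483524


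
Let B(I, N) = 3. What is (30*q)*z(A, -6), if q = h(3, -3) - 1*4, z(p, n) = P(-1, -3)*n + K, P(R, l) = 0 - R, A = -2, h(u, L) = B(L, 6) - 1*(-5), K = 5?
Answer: -120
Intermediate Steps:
h(u, L) = 8 (h(u, L) = 3 - 1*(-5) = 3 + 5 = 8)
P(R, l) = -R
z(p, n) = 5 + n (z(p, n) = (-1*(-1))*n + 5 = 1*n + 5 = n + 5 = 5 + n)
q = 4 (q = 8 - 1*4 = 8 - 4 = 4)
(30*q)*z(A, -6) = (30*4)*(5 - 6) = 120*(-1) = -120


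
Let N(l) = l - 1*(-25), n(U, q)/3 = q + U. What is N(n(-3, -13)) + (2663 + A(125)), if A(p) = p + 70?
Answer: 2835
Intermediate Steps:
A(p) = 70 + p
n(U, q) = 3*U + 3*q (n(U, q) = 3*(q + U) = 3*(U + q) = 3*U + 3*q)
N(l) = 25 + l (N(l) = l + 25 = 25 + l)
N(n(-3, -13)) + (2663 + A(125)) = (25 + (3*(-3) + 3*(-13))) + (2663 + (70 + 125)) = (25 + (-9 - 39)) + (2663 + 195) = (25 - 48) + 2858 = -23 + 2858 = 2835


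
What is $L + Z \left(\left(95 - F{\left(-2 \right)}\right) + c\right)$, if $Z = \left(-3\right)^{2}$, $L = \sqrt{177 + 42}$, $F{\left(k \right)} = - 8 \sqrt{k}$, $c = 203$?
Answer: $2682 + \sqrt{219} + 72 i \sqrt{2} \approx 2696.8 + 101.82 i$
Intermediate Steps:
$L = \sqrt{219} \approx 14.799$
$Z = 9$
$L + Z \left(\left(95 - F{\left(-2 \right)}\right) + c\right) = \sqrt{219} + 9 \left(\left(95 - - 8 \sqrt{-2}\right) + 203\right) = \sqrt{219} + 9 \left(\left(95 - - 8 i \sqrt{2}\right) + 203\right) = \sqrt{219} + 9 \left(\left(95 + 8 i \sqrt{2}\right) + 203\right) = \sqrt{219} + 9 \left(298 + 8 i \sqrt{2}\right) = \sqrt{219} + \left(2682 + 72 i \sqrt{2}\right) = 2682 + \sqrt{219} + 72 i \sqrt{2}$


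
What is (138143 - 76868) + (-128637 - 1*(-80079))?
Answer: 12717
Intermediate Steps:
(138143 - 76868) + (-128637 - 1*(-80079)) = 61275 + (-128637 + 80079) = 61275 - 48558 = 12717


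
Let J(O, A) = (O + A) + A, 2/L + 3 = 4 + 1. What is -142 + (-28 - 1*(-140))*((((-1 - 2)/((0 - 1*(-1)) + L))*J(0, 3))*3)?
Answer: -3166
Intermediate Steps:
L = 1 (L = 2/(-3 + (4 + 1)) = 2/(-3 + 5) = 2/2 = 2*(½) = 1)
J(O, A) = O + 2*A (J(O, A) = (A + O) + A = O + 2*A)
-142 + (-28 - 1*(-140))*((((-1 - 2)/((0 - 1*(-1)) + L))*J(0, 3))*3) = -142 + (-28 - 1*(-140))*((((-1 - 2)/((0 - 1*(-1)) + 1))*(0 + 2*3))*3) = -142 + (-28 + 140)*(((-3/((0 + 1) + 1))*(0 + 6))*3) = -142 + 112*((-3/(1 + 1)*6)*3) = -142 + 112*((-3/2*6)*3) = -142 + 112*((-3*½*6)*3) = -142 + 112*(-3/2*6*3) = -142 + 112*(-9*3) = -142 + 112*(-27) = -142 - 3024 = -3166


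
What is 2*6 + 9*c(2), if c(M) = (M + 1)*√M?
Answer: 12 + 27*√2 ≈ 50.184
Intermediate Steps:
c(M) = √M*(1 + M) (c(M) = (1 + M)*√M = √M*(1 + M))
2*6 + 9*c(2) = 2*6 + 9*(√2*(1 + 2)) = 12 + 9*(√2*3) = 12 + 9*(3*√2) = 12 + 27*√2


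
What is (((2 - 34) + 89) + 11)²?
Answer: 4624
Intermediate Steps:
(((2 - 34) + 89) + 11)² = ((-32 + 89) + 11)² = (57 + 11)² = 68² = 4624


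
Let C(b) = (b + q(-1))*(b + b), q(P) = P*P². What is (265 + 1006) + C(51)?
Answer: 6371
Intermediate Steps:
q(P) = P³
C(b) = 2*b*(-1 + b) (C(b) = (b + (-1)³)*(b + b) = (b - 1)*(2*b) = (-1 + b)*(2*b) = 2*b*(-1 + b))
(265 + 1006) + C(51) = (265 + 1006) + 2*51*(-1 + 51) = 1271 + 2*51*50 = 1271 + 5100 = 6371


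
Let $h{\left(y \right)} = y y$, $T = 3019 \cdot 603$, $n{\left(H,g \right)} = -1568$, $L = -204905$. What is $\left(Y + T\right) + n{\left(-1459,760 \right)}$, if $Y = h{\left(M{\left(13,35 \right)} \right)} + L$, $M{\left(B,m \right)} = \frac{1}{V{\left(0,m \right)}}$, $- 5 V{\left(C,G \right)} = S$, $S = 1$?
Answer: $1614009$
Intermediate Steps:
$V{\left(C,G \right)} = - \frac{1}{5}$ ($V{\left(C,G \right)} = \left(- \frac{1}{5}\right) 1 = - \frac{1}{5}$)
$T = 1820457$
$M{\left(B,m \right)} = -5$ ($M{\left(B,m \right)} = \frac{1}{- \frac{1}{5}} = -5$)
$h{\left(y \right)} = y^{2}$
$Y = -204880$ ($Y = \left(-5\right)^{2} - 204905 = 25 - 204905 = -204880$)
$\left(Y + T\right) + n{\left(-1459,760 \right)} = \left(-204880 + 1820457\right) - 1568 = 1615577 - 1568 = 1614009$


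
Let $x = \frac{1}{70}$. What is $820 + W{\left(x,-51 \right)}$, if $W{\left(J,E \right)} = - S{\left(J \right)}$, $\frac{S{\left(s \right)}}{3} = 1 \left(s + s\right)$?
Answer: $\frac{28697}{35} \approx 819.91$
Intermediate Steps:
$S{\left(s \right)} = 6 s$ ($S{\left(s \right)} = 3 \cdot 1 \left(s + s\right) = 3 \cdot 1 \cdot 2 s = 3 \cdot 2 s = 6 s$)
$x = \frac{1}{70} \approx 0.014286$
$W{\left(J,E \right)} = - 6 J$
$820 + W{\left(x,-51 \right)} = 820 - \frac{3}{35} = \frac{28697}{35}$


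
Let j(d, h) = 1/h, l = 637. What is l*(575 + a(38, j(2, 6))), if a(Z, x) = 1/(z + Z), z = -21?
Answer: 6227312/17 ≈ 3.6631e+5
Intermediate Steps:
a(Z, x) = 1/(-21 + Z)
l*(575 + a(38, j(2, 6))) = 637*(575 + 1/(-21 + 38)) = 637*(575 + 1/17) = 637*(9776/17) = 6227312/17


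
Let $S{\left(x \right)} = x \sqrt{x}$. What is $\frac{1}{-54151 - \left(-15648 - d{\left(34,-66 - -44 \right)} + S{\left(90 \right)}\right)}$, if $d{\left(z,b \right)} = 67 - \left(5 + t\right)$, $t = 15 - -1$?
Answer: $- \frac{4273}{164245761} + \frac{10 \sqrt{10}}{54748587} \approx -2.5438 \cdot 10^{-5}$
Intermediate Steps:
$t = 16$ ($t = 15 + 1 = 16$)
$d{\left(z,b \right)} = 46$ ($d{\left(z,b \right)} = 67 - \left(5 + 16\right) = 67 - 21 = 46$)
$S{\left(x \right)} = x^{\frac{3}{2}}$
$\frac{1}{-54151 - \left(-15648 - d{\left(34,-66 - -44 \right)} + S{\left(90 \right)}\right)} = \frac{1}{-54151 - \left(-15648 - 46 + 90^{\frac{3}{2}}\right)} = \frac{1}{-54151 + \left(15648 - \left(270 \sqrt{10} - 46\right)\right)} = \frac{1}{-54151 + \left(15648 - \left(-46 + 270 \sqrt{10}\right)\right)} = \frac{1}{-54151 + \left(15648 + \left(46 - 270 \sqrt{10}\right)\right)} = \frac{1}{-54151 + \left(15694 - 270 \sqrt{10}\right)} = \frac{1}{-38457 - 270 \sqrt{10}}$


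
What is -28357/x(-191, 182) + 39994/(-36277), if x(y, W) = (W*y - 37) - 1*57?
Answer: -365323975/1264471112 ≈ -0.28891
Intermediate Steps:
x(y, W) = -94 + W*y (x(y, W) = (-37 + W*y) - 57 = -94 + W*y)
-28357/x(-191, 182) + 39994/(-36277) = -28357/(-94 + 182*(-191)) + 39994/(-36277) = -28357/(-94 - 34762) + 39994*(-1/36277) = -28357/(-34856) - 39994/36277 = -28357*(-1/34856) - 39994/36277 = 28357/34856 - 39994/36277 = -365323975/1264471112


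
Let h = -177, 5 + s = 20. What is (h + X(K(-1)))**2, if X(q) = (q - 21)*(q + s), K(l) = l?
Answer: 235225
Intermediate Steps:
s = 15 (s = -5 + 20 = 15)
X(q) = (-21 + q)*(15 + q) (X(q) = (q - 21)*(q + 15) = (-21 + q)*(15 + q))
(h + X(K(-1)))**2 = (-177 + (-315 + (-1)**2 - 6*(-1)))**2 = (-177 + (-315 + 1 + 6))**2 = (-177 - 308)**2 = (-485)**2 = 235225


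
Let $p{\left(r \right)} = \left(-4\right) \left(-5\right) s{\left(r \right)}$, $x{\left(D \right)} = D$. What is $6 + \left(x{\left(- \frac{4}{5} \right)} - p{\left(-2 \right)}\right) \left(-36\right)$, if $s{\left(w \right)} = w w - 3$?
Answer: $\frac{3774}{5} \approx 754.8$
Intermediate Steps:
$s{\left(w \right)} = -3 + w^{2}$ ($s{\left(w \right)} = w^{2} - 3 = -3 + w^{2}$)
$p{\left(r \right)} = -60 + 20 r^{2}$ ($p{\left(r \right)} = \left(-4\right) \left(-5\right) \left(-3 + r^{2}\right) = 20 \left(-3 + r^{2}\right) = -60 + 20 r^{2}$)
$6 + \left(x{\left(- \frac{4}{5} \right)} - p{\left(-2 \right)}\right) \left(-36\right) = 6 + \left(- \frac{4}{5} - \left(-60 + 20 \left(-2\right)^{2}\right)\right) \left(-36\right) = 6 + \left(\left(-4\right) \frac{1}{5} - \left(-60 + 20 \cdot 4\right)\right) \left(-36\right) = 6 + \left(- \frac{4}{5} - \left(-60 + 80\right)\right) \left(-36\right) = 6 + \left(- \frac{4}{5} - 20\right) \left(-36\right) = 6 - - \frac{3744}{5} = 6 + \frac{3744}{5} = \frac{3774}{5}$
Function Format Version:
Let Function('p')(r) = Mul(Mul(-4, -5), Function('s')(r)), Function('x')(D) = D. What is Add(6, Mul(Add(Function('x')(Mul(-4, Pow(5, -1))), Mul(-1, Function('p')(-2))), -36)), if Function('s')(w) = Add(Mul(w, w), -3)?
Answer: Rational(3774, 5) ≈ 754.80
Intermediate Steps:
Function('s')(w) = Add(-3, Pow(w, 2)) (Function('s')(w) = Add(Pow(w, 2), -3) = Add(-3, Pow(w, 2)))
Function('p')(r) = Add(-60, Mul(20, Pow(r, 2))) (Function('p')(r) = Mul(Mul(-4, -5), Add(-3, Pow(r, 2))) = Mul(20, Add(-3, Pow(r, 2))) = Add(-60, Mul(20, Pow(r, 2))))
Add(6, Mul(Add(Function('x')(Mul(-4, Pow(5, -1))), Mul(-1, Function('p')(-2))), -36)) = Add(6, Mul(Add(Mul(-4, Pow(5, -1)), Mul(-1, Add(-60, Mul(20, Pow(-2, 2))))), -36)) = Add(6, Mul(Add(Mul(-4, Rational(1, 5)), Mul(-1, Add(-60, Mul(20, 4)))), -36)) = Add(6, Mul(Add(Rational(-4, 5), Mul(-1, Add(-60, 80))), -36)) = Add(6, Mul(Add(Rational(-4, 5), Mul(-1, 20)), -36)) = Add(6, Mul(Add(Rational(-4, 5), -20), -36)) = Add(6, Mul(Rational(-104, 5), -36)) = Add(6, Rational(3744, 5)) = Rational(3774, 5)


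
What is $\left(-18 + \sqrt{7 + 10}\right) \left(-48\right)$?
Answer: $864 - 48 \sqrt{17} \approx 666.09$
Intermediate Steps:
$\left(-18 + \sqrt{7 + 10}\right) \left(-48\right) = \left(-18 + \sqrt{17}\right) \left(-48\right) = 864 - 48 \sqrt{17}$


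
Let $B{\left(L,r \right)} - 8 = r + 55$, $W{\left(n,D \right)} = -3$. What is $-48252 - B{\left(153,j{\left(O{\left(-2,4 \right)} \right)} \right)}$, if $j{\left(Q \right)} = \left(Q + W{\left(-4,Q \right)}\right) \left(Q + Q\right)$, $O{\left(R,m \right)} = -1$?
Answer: $-48323$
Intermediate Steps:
$j{\left(Q \right)} = 2 Q \left(-3 + Q\right)$ ($j{\left(Q \right)} = \left(Q - 3\right) \left(Q + Q\right) = \left(-3 + Q\right) 2 Q = 2 Q \left(-3 + Q\right)$)
$B{\left(L,r \right)} = 63 + r$ ($B{\left(L,r \right)} = 8 + \left(r + 55\right) = 8 + \left(55 + r\right) = 63 + r$)
$-48252 - B{\left(153,j{\left(O{\left(-2,4 \right)} \right)} \right)} = -48252 - \left(63 + 2 \left(-1\right) \left(-3 - 1\right)\right) = -48252 - \left(63 + 2 \left(-1\right) \left(-4\right)\right) = -48252 - \left(63 + 8\right) = -48252 - 71 = -48323$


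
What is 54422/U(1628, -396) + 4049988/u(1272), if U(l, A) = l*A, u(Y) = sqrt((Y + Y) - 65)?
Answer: -27211/322344 + 4049988*sqrt(2479)/2479 ≈ 81342.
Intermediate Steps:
u(Y) = sqrt(-65 + 2*Y) (u(Y) = sqrt(2*Y - 65) = sqrt(-65 + 2*Y))
U(l, A) = A*l
54422/U(1628, -396) + 4049988/u(1272) = 54422/((-396*1628)) + 4049988/(sqrt(-65 + 2*1272)) = 54422/(-644688) + 4049988/(sqrt(-65 + 2544)) = 54422*(-1/644688) + 4049988/(sqrt(2479)) = -27211/322344 + 4049988*(sqrt(2479)/2479) = -27211/322344 + 4049988*sqrt(2479)/2479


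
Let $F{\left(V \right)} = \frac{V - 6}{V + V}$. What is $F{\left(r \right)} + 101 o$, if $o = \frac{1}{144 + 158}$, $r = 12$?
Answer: $\frac{353}{604} \approx 0.58444$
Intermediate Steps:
$F{\left(V \right)} = \frac{-6 + V}{2 V}$
$o = \frac{1}{302} \approx 0.0033113$
$F{\left(r \right)} + 101 o = \frac{-6 + 12}{2 \cdot 12} + 101 \cdot \frac{1}{302} = \frac{1}{2} \cdot \frac{1}{12} \cdot 6 + \frac{101}{302} = \frac{1}{4} + \frac{101}{302} = \frac{353}{604}$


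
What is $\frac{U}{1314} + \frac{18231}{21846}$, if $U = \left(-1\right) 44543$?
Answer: $- \frac{79094237}{2392137} \approx -33.064$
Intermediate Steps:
$U = -44543$
$\frac{U}{1314} + \frac{18231}{21846} = - \frac{44543}{1314} + \frac{18231}{21846} = \left(-44543\right) \frac{1}{1314} + 18231 \cdot \frac{1}{21846} = - \frac{44543}{1314} + \frac{6077}{7282} = - \frac{79094237}{2392137}$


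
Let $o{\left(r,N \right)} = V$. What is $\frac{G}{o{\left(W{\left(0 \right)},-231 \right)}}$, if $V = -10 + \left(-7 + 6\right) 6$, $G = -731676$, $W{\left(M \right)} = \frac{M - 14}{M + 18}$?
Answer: $\frac{182919}{4} \approx 45730.0$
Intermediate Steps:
$W{\left(M \right)} = \frac{-14 + M}{18 + M}$
$V = -16$ ($V = -10 - 6 = -16$)
$o{\left(r,N \right)} = -16$
$\frac{G}{o{\left(W{\left(0 \right)},-231 \right)}} = - \frac{731676}{-16} = \left(-731676\right) \left(- \frac{1}{16}\right) = \frac{182919}{4}$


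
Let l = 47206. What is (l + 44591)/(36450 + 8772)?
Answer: 30599/15074 ≈ 2.0299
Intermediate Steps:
(l + 44591)/(36450 + 8772) = (47206 + 44591)/(36450 + 8772) = 91797/45222 = 91797*(1/45222) = 30599/15074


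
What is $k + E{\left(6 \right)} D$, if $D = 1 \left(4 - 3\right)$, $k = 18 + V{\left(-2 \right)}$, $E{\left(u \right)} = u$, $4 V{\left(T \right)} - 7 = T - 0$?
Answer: $\frac{101}{4} \approx 25.25$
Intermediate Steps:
$V{\left(T \right)} = \frac{7}{4} + \frac{T}{4}$ ($V{\left(T \right)} = \frac{7}{4} + \frac{T - 0}{4} = \frac{7}{4} + \frac{T + 0}{4} = \frac{7}{4} + \frac{T}{4}$)
$k = \frac{77}{4}$ ($k = 18 + \left(\frac{7}{4} + \frac{1}{4} \left(-2\right)\right) = 18 + \left(\frac{7}{4} - \frac{1}{2}\right) = 18 + \frac{5}{4} = \frac{77}{4} \approx 19.25$)
$D = 1$ ($D = 1 \cdot 1 = 1$)
$k + E{\left(6 \right)} D = \frac{77}{4} + 6 \cdot 1 = \frac{77}{4} + 6 = \frac{101}{4}$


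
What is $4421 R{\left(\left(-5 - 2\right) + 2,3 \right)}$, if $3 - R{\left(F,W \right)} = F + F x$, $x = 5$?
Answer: $145893$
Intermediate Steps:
$R{\left(F,W \right)} = 3 - 6 F$ ($R{\left(F,W \right)} = 3 - \left(F + F 5\right) = 3 - \left(F + 5 F\right) = 3 - 6 F$)
$4421 R{\left(\left(-5 - 2\right) + 2,3 \right)} = 4421 \left(3 - 6 \left(\left(-5 - 2\right) + 2\right)\right) = 4421 \left(3 - 6 \left(-7 + 2\right)\right) = 4421 \left(3 - -30\right) = 4421 \left(3 + 30\right) = 4421 \cdot 33 = 145893$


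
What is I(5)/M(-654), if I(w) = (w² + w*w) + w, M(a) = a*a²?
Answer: -55/279726264 ≈ -1.9662e-7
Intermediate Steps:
M(a) = a³
I(w) = w + 2*w² (I(w) = (w² + w²) + w = 2*w² + w = w + 2*w²)
I(5)/M(-654) = (5*(1 + 2*5))/((-654)³) = (5*(1 + 10))/(-279726264) = (5*11)*(-1/279726264) = 55*(-1/279726264) = -55/279726264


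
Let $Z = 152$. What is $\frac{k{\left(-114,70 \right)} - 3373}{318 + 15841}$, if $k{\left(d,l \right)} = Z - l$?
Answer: $- \frac{3291}{16159} \approx -0.20366$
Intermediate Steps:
$k{\left(d,l \right)} = 152 - l$
$\frac{k{\left(-114,70 \right)} - 3373}{318 + 15841} = \frac{\left(152 - 70\right) - 3373}{318 + 15841} = \frac{\left(152 - 70\right) - 3373}{16159} = \left(82 - 3373\right) \frac{1}{16159} = \left(-3291\right) \frac{1}{16159} = - \frac{3291}{16159}$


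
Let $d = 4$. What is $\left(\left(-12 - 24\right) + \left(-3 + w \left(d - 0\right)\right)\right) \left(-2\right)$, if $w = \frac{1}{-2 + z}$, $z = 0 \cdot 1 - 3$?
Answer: $\frac{398}{5} \approx 79.6$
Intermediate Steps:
$z = -3$ ($z = 0 - 3 = -3$)
$w = - \frac{1}{5}$ ($w = \frac{1}{-2 - 3} = \frac{1}{-5} = - \frac{1}{5} \approx -0.2$)
$\left(\left(-12 - 24\right) + \left(-3 + w \left(d - 0\right)\right)\right) \left(-2\right) = \left(\left(-12 - 24\right) - \left(3 + \frac{4 - 0}{5}\right)\right) \left(-2\right) = \left(\left(-12 - 24\right) - \left(3 + \frac{4 + 0}{5}\right)\right) \left(-2\right) = \left(-36 - \frac{19}{5}\right) \left(-2\right) = \left(- \frac{199}{5}\right) \left(-2\right) = \frac{398}{5}$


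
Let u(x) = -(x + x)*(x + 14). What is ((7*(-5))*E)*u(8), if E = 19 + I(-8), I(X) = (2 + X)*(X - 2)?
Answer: 973280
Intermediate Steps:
I(X) = (-2 + X)*(2 + X) (I(X) = (2 + X)*(-2 + X) = (-2 + X)*(2 + X))
E = 79 (E = 19 + (-4 + (-8)²) = 19 + (-4 + 64) = 19 + 60 = 79)
u(x) = -2*x*(14 + x)
((7*(-5))*E)*u(8) = ((7*(-5))*79)*(-2*8*(14 + 8)) = (-35*79)*(-2*8*22) = -2765*(-352) = 973280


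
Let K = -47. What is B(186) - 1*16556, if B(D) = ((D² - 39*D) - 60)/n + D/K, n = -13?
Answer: -11400388/611 ≈ -18659.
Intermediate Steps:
B(D) = 60/13 - D²/13 + 140*D/47 (B(D) = ((D² - 39*D) - 60)/(-13) + D/(-47) = (-60 + D² - 39*D)*(-1/13) + D*(-1/47) = (60/13 + 3*D - D²/13) - D/47 = 60/13 - D²/13 + 140*D/47)
B(186) - 1*16556 = (60/13 - 1/13*186² + (140/47)*186) - 1*16556 = (60/13 - 1/13*34596 + 26040/47) - 16556 = (60/13 - 34596/13 + 26040/47) - 16556 = -1284672/611 - 16556 = -11400388/611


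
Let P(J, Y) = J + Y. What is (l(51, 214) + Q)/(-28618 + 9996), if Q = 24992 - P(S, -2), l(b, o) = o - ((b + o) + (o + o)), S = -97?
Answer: -12306/9311 ≈ -1.3217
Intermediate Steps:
l(b, o) = -b - 2*o (l(b, o) = o - ((b + o) + 2*o) = o - (b + 3*o) = o + (-b - 3*o) = -b - 2*o)
Q = 25091 (Q = 24992 - (-97 - 2) = 24992 - 1*(-99) = 24992 + 99 = 25091)
(l(51, 214) + Q)/(-28618 + 9996) = ((-1*51 - 2*214) + 25091)/(-28618 + 9996) = ((-51 - 428) + 25091)/(-18622) = (-479 + 25091)*(-1/18622) = 24612*(-1/18622) = -12306/9311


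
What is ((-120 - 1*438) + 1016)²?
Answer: 209764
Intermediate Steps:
((-120 - 1*438) + 1016)² = ((-120 - 438) + 1016)² = (-558 + 1016)² = 458² = 209764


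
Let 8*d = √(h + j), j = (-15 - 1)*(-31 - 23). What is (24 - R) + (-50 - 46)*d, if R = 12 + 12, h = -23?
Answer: -348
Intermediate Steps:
j = 864 (j = -16*(-54) = 864)
R = 24
d = 29/8 (d = √(-23 + 864)/8 = √841/8 = (⅛)*29 = 29/8 ≈ 3.6250)
(24 - R) + (-50 - 46)*d = (24 - 1*24) + (-50 - 46)*(29/8) = (24 - 24) - 96*29/8 = 0 - 348 = -348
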